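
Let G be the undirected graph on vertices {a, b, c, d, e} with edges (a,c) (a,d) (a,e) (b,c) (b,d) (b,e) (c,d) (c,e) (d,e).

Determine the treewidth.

A width-3 tree decomposition is:
Bags: B1 = {a, c, d, e}  B2 = {b, c, d, e}
Tree: B1–B2
Every bag has size at most 4, so the width is 4 − 1 = 3 and tw(G) ≤ 3. On the other hand G contains the 4-clique {a, c, d, e}. A clique must lie in a single bag of any decomposition, so no decomposition can have width below 3. Therefore the treewidth is 3.

3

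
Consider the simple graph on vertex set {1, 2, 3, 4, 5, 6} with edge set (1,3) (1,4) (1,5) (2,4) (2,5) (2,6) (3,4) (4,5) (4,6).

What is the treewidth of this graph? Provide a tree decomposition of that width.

Every bag has size at most 3, so the width is 3 − 1 = 2 and tw(G) ≤ 2. On the other hand G contains the 3-clique {1, 3, 4}. A clique must lie in a single bag of any decomposition, so no decomposition can have width below 2. Combining the bounds, tw(G) = 2.

Treewidth 2.
Bags: B1 = {2, 4, 5}  B2 = {1, 4, 5}  B3 = {1, 3, 4}  B4 = {2, 4, 6}
Tree: B1–B2, B2–B3, B1–B4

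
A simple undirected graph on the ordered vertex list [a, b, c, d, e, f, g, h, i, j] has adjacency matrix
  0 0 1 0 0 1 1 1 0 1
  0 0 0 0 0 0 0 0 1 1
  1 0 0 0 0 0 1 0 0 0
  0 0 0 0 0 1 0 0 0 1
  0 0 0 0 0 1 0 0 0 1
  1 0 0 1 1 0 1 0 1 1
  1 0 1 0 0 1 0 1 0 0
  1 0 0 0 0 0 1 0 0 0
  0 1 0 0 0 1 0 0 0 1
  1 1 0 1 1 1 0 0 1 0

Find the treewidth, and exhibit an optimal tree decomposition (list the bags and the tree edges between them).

Treewidth 2.
One optimal decomposition is:
Bags: B1 = {d, f, j}  B2 = {f, i, j}  B3 = {a, f, j}  B4 = {a, f, g}  B5 = {e, f, j}  B6 = {a, g, h}  B7 = {b, i, j}  B8 = {a, c, g}
Tree: B1–B2, B2–B3, B3–B4, B3–B5, B4–B6, B2–B7, B6–B8

Each bag holds 3 vertices, so the decomposition has width 2, which upper-bounds the treewidth. Conversely, {a, g, h} is a clique of size 3, and the vertices of any clique must share a bag in every tree decomposition; so some bag has ≥ 3 vertices and tw(G) ≥ 2. The upper and lower bounds meet at 2, so that is the treewidth.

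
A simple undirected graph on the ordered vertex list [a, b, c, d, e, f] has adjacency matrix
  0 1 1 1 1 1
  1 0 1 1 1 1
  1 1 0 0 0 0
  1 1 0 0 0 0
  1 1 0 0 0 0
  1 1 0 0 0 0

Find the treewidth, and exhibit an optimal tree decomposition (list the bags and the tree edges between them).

Treewidth 2.
One such decomposition:
Bags: B1 = {a, b, f}  B2 = {a, b, c}  B3 = {a, b, d}  B4 = {a, b, e}
Tree: B1–B2, B2–B3, B3–B4

The largest bag has 3 vertices, giving width 2; this decomposition certifies tw(G) ≤ 2. Conversely, {a, b, d} is a clique of size 3, and the vertices of any clique must share a bag in every tree decomposition; so some bag has ≥ 3 vertices and tw(G) ≥ 2. Combining the bounds, tw(G) = 2.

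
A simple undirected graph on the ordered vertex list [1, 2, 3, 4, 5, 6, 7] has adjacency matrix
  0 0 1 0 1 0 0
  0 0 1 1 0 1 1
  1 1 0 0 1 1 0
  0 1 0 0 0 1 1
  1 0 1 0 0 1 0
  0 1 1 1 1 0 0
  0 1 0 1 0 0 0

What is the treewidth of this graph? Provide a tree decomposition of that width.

Treewidth 2.
One such decomposition:
Bags: B1 = {2, 4, 6}  B2 = {2, 3, 6}  B3 = {3, 5, 6}  B4 = {1, 3, 5}  B5 = {2, 4, 7}
Tree: B1–B2, B2–B3, B3–B4, B1–B5

The largest bag has 3 vertices, giving width 2; this decomposition certifies tw(G) ≤ 2. On the other hand G contains the 3-clique {1, 3, 5}. A clique must lie in a single bag of any decomposition, so no decomposition can have width below 2. Hence tw(G) = 2 exactly.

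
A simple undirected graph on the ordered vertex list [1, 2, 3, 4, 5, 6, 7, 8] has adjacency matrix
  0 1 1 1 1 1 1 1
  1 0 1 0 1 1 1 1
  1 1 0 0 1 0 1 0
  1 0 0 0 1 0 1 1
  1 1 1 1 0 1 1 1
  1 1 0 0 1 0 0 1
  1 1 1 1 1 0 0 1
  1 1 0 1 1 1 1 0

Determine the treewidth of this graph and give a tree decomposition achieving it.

Treewidth 4.
One optimal decomposition is:
Bags: B1 = {1, 2, 5, 7, 8}  B2 = {1, 2, 3, 5, 7}  B3 = {1, 4, 5, 7, 8}  B4 = {1, 2, 5, 6, 8}
Tree: B1–B2, B1–B3, B1–B4

Every bag has size at most 5, so the width is 5 − 1 = 4 and tw(G) ≤ 4. For the lower bound, the 5 vertices {1, 2, 5, 6, 8} are pairwise adjacent, and any tree decomposition puts a clique entirely inside one bag — forcing width ≥ 4. Combining the bounds, tw(G) = 4.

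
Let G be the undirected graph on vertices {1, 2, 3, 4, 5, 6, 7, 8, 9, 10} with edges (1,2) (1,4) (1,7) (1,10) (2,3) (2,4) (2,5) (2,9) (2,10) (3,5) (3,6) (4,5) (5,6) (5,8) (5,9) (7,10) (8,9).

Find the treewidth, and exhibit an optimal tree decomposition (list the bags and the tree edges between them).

Treewidth 2.
Bags: B1 = {1, 2, 10}  B2 = {1, 2, 4}  B3 = {2, 4, 5}  B4 = {2, 3, 5}  B5 = {1, 7, 10}  B6 = {3, 5, 6}  B7 = {2, 5, 9}  B8 = {5, 8, 9}
Tree: B1–B2, B2–B3, B3–B4, B1–B5, B4–B6, B3–B7, B7–B8

Each bag holds 3 vertices, so the decomposition has width 2, which upper-bounds the treewidth. Conversely, {5, 8, 9} is a clique of size 3, and the vertices of any clique must share a bag in every tree decomposition; so some bag has ≥ 3 vertices and tw(G) ≥ 2. Hence tw(G) = 2 exactly.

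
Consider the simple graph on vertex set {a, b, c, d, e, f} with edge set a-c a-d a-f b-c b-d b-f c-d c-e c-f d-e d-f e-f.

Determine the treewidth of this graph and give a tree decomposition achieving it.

Treewidth 3.
Bags: B1 = {c, d, e, f}  B2 = {b, c, d, f}  B3 = {a, c, d, f}
Tree: B1–B2, B1–B3

The largest bag has 4 vertices, giving width 3; this decomposition certifies tw(G) ≤ 3. Conversely, {c, d, e, f} is a clique of size 4, and the vertices of any clique must share a bag in every tree decomposition; so some bag has ≥ 4 vertices and tw(G) ≥ 3. The upper and lower bounds meet at 3, so that is the treewidth.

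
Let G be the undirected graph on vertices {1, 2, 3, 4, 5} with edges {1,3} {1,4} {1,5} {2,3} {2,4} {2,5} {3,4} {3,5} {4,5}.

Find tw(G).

3

A width-3 tree decomposition is:
Bags: B1 = {1, 3, 4, 5}  B2 = {2, 3, 4, 5}
Tree: B1–B2
The largest bag has 4 vertices, giving width 3; this decomposition certifies tw(G) ≤ 3. For the lower bound, the 4 vertices {1, 3, 4, 5} are pairwise adjacent, and any tree decomposition puts a clique entirely inside one bag — forcing width ≥ 3. Combining the bounds, tw(G) = 3.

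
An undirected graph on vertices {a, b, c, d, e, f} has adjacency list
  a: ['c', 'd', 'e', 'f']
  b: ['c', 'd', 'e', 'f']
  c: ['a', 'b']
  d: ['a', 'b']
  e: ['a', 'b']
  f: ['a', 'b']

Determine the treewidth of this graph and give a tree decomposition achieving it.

The largest bag has 3 vertices, giving width 2; this decomposition certifies tw(G) ≤ 2. The edges b–e–a–f–b form a cycle, so G is not a tree and its treewidth is at least 2. Hence tw(G) = 2 exactly.

Treewidth 2.
One optimal decomposition is:
Bags: B1 = {a, b, e}  B2 = {a, b, f}  B3 = {a, b, d}  B4 = {a, b, c}
Tree: B1–B2, B2–B3, B3–B4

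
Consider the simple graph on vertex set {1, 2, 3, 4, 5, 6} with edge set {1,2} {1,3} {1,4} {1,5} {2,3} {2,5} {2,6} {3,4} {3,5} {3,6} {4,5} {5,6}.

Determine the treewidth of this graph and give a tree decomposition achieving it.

Treewidth 3.
One such decomposition:
Bags: B1 = {1, 3, 4, 5}  B2 = {1, 2, 3, 5}  B3 = {2, 3, 5, 6}
Tree: B1–B2, B2–B3

Every bag has size at most 4, so the width is 4 − 1 = 3 and tw(G) ≤ 3. For the lower bound, the 4 vertices {1, 2, 3, 5} are pairwise adjacent, and any tree decomposition puts a clique entirely inside one bag — forcing width ≥ 3. Hence tw(G) = 3 exactly.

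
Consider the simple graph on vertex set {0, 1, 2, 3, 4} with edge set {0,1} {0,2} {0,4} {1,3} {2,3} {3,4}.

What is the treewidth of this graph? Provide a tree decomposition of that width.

Every bag has size at most 3, so the width is 3 − 1 = 2 and tw(G) ≤ 2. For the lower bound, G contains the cycle 4–3–1–0–4, so G is not a forest; only forests have treewidth ≤ 1, hence tw(G) ≥ 2. Hence tw(G) = 2 exactly.

Treewidth 2.
One such decomposition:
Bags: B1 = {0, 3, 4}  B2 = {0, 1, 3}  B3 = {0, 2, 3}
Tree: B1–B2, B2–B3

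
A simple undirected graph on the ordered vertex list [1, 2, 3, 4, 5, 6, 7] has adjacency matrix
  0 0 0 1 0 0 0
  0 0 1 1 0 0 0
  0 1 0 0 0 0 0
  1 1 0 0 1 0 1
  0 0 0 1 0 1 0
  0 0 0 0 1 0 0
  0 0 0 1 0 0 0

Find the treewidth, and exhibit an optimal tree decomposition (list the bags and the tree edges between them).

Treewidth 1.
Bags: B1 = {4, 5}  B2 = {4, 7}  B3 = {5, 6}  B4 = {1, 4}  B5 = {2, 4}  B6 = {2, 3}
Tree: B1–B2, B1–B3, B2–B4, B2–B5, B5–B6

Each bag holds 2 vertices, so the decomposition has width 1, which upper-bounds the treewidth. Since G has at least one edge (e.g. 4–5), it is not an edgeless graph, so tw(G) ≥ 1. Combining the bounds, tw(G) = 1.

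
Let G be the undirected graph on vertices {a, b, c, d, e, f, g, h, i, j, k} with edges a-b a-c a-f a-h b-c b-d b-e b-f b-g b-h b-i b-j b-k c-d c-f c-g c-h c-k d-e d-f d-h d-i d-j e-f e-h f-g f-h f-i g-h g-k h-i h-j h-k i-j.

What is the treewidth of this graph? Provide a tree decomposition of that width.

Treewidth 4.
One optimal decomposition is:
Bags: B1 = {b, d, f, h, i}  B2 = {b, c, d, f, h}  B3 = {b, c, f, g, h}  B4 = {b, d, e, f, h}  B5 = {b, c, g, h, k}  B6 = {b, d, h, i, j}  B7 = {a, b, c, f, h}
Tree: B1–B2, B2–B3, B2–B4, B3–B5, B1–B6, B3–B7

The largest bag has 5 vertices, giving width 4; this decomposition certifies tw(G) ≤ 4. For the lower bound, the 5 vertices {b, d, h, i, j} are pairwise adjacent, and any tree decomposition puts a clique entirely inside one bag — forcing width ≥ 4. Therefore the treewidth is 4.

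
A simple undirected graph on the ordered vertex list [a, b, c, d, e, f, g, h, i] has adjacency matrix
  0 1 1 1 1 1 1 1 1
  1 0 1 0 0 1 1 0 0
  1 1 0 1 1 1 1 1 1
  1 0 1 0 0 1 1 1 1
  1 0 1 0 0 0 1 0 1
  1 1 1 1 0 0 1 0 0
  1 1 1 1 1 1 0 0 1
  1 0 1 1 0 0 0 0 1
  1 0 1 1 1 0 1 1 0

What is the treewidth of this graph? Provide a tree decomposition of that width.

Treewidth 4.
One such decomposition:
Bags: B1 = {a, c, d, f, g}  B2 = {a, c, d, g, i}  B3 = {a, c, d, h, i}  B4 = {a, b, c, f, g}  B5 = {a, c, e, g, i}
Tree: B1–B2, B2–B3, B1–B4, B2–B5

The largest bag has 5 vertices, giving width 4; this decomposition certifies tw(G) ≤ 4. On the other hand G contains the 5-clique {a, c, d, f, g}. A clique must lie in a single bag of any decomposition, so no decomposition can have width below 4. Combining the bounds, tw(G) = 4.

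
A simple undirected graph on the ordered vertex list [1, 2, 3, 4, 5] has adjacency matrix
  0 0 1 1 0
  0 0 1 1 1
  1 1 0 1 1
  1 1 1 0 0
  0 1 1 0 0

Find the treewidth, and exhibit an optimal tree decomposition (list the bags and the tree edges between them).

Treewidth 2.
Bags: B1 = {2, 3, 4}  B2 = {2, 3, 5}  B3 = {1, 3, 4}
Tree: B1–B2, B1–B3

The largest bag has 3 vertices, giving width 2; this decomposition certifies tw(G) ≤ 2. For the lower bound, the 3 vertices {1, 3, 4} are pairwise adjacent, and any tree decomposition puts a clique entirely inside one bag — forcing width ≥ 2. Therefore the treewidth is 2.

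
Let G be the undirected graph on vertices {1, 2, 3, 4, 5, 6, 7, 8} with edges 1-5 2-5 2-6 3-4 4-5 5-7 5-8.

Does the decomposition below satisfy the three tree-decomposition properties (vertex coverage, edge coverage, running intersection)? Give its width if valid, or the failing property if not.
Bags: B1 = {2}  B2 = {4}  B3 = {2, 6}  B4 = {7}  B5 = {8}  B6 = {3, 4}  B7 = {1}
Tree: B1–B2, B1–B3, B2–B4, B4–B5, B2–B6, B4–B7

No — vertex 5 appears in no bag.

A tree decomposition must satisfy three properties: every vertex lies in some bag; for every edge, both endpoints lie together in some bag; and for every vertex, the bags containing it form a connected subtree. Here vertex 5 appears in no bag, so the decomposition is invalid.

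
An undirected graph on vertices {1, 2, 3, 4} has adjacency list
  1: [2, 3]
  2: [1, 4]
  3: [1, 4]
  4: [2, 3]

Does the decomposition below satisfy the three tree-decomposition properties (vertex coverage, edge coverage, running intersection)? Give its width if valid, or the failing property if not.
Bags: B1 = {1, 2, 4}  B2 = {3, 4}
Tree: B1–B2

No — edge (1,3) lies in no bag.

A tree decomposition must satisfy three properties: every vertex lies in some bag; for every edge, both endpoints lie together in some bag; and for every vertex, the bags containing it form a connected subtree. Here edge (1,3) lies in no bag, so the decomposition is invalid.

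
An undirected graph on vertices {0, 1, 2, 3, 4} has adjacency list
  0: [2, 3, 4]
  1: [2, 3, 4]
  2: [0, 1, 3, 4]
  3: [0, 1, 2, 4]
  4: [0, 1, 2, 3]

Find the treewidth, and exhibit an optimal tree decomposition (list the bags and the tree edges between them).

Treewidth 3.
One optimal decomposition is:
Bags: B1 = {0, 2, 3, 4}  B2 = {1, 2, 3, 4}
Tree: B1–B2

The largest bag has 4 vertices, giving width 3; this decomposition certifies tw(G) ≤ 3. For the lower bound, the 4 vertices {0, 2, 3, 4} are pairwise adjacent, and any tree decomposition puts a clique entirely inside one bag — forcing width ≥ 3. Combining the bounds, tw(G) = 3.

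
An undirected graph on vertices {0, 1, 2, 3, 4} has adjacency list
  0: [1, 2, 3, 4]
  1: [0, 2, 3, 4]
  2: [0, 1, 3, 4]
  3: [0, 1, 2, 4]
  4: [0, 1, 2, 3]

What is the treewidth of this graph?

4

A width-4 tree decomposition is:
Bags: B1 = {0, 1, 2, 3, 4}
Tree: (single bag)
A single bag containing all 5 vertices is trivially a valid decomposition of width 4. For the lower bound, the 5 vertices {0, 1, 2, 3, 4} are pairwise adjacent, and any tree decomposition puts a clique entirely inside one bag — forcing width ≥ 4. Hence tw(G) = 4 exactly.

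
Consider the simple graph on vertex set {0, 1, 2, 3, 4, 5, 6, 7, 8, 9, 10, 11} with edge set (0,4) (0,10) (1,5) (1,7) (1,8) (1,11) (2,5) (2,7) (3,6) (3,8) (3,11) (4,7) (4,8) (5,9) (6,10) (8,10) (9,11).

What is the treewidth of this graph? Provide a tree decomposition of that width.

Each bag holds 4 vertices, so the decomposition has width 3, which upper-bounds the treewidth. For the lower bound: the 4 vertex sets {2,5,9}, {11}, {1}, {3,4,7,8} are disjoint, each induces a connected subgraph, and every pair is joined by at least one edge of G. Contracting each set to a single vertex therefore yields K_{4} as a minor, and since treewidth is minor-monotone, tw(G) ≥ tw(K_{4}) = 3. Therefore the treewidth is 3.

Treewidth 3.
One optimal decomposition is:
Bags: B1 = {2, 5, 9, 11}  B2 = {1, 2, 5, 11}  B3 = {1, 2, 7, 11}  B4 = {1, 3, 7, 11}  B5 = {1, 3, 7, 8}  B6 = {3, 4, 7, 8}  B7 = {3, 4, 6, 8}  B8 = {4, 6, 8, 10}  B9 = {0, 4, 6, 10}
Tree: B1–B2, B2–B3, B3–B4, B4–B5, B5–B6, B6–B7, B7–B8, B8–B9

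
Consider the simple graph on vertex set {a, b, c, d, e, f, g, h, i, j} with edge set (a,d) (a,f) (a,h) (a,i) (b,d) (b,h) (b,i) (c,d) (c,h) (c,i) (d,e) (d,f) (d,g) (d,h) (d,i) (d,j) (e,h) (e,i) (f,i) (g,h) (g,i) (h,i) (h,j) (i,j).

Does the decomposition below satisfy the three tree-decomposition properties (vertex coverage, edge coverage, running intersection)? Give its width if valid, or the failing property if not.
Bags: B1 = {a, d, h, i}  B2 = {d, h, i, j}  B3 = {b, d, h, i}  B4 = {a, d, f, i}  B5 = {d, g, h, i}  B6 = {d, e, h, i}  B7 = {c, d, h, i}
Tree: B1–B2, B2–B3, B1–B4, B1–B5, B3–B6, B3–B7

Vertex coverage: the bags together contain {a, b, c, d, e, f, g, h, i, j}, the full vertex set. Edge coverage: each edge of G has both endpoints in at least one bag. Running intersection: for every vertex, the bags containing it form a connected subtree. All three properties hold, so this is a valid tree decomposition of width max|bag| − 1 = 3, and hence tw(G) ≤ 3.

Yes; width 3.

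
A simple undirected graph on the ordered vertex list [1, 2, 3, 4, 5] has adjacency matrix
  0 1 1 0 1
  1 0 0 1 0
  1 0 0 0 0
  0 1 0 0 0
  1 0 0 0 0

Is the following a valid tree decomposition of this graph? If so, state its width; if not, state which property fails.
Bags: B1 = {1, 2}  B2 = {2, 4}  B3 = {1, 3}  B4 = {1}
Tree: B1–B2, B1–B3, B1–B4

A tree decomposition must satisfy three properties: every vertex lies in some bag; for every edge, both endpoints lie together in some bag; and for every vertex, the bags containing it form a connected subtree. Here vertex 5 appears in no bag, so the decomposition is invalid.

No — vertex 5 appears in no bag.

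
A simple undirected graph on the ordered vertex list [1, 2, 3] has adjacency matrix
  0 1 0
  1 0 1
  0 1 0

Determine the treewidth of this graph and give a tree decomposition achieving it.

Every bag has size at most 2, so the width is 2 − 1 = 1 and tw(G) ≤ 1. Since G has at least one edge (e.g. 3–2), it is not an edgeless graph, so tw(G) ≥ 1. The upper and lower bounds meet at 1, so that is the treewidth.

Treewidth 1.
Bags: B1 = {2, 3}  B2 = {1, 2}
Tree: B1–B2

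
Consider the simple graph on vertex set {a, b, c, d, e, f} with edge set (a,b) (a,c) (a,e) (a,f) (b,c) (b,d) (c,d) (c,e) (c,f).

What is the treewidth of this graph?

2

A width-2 tree decomposition is:
Bags: B1 = {a, c, f}  B2 = {a, b, c}  B3 = {a, c, e}  B4 = {b, c, d}
Tree: B1–B2, B2–B3, B2–B4
Each bag holds 3 vertices, so the decomposition has width 2, which upper-bounds the treewidth. For the lower bound, the 3 vertices {b, c, d} are pairwise adjacent, and any tree decomposition puts a clique entirely inside one bag — forcing width ≥ 2. Hence tw(G) = 2 exactly.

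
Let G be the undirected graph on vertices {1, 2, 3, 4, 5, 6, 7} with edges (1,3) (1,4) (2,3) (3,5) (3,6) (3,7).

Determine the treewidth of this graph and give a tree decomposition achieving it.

Each bag holds 2 vertices, so the decomposition has width 1, which upper-bounds the treewidth. Since G has at least one edge (e.g. 3–5), it is not an edgeless graph, so tw(G) ≥ 1. Combining the bounds, tw(G) = 1.

Treewidth 1.
One such decomposition:
Bags: B1 = {3, 5}  B2 = {2, 3}  B3 = {3, 7}  B4 = {1, 3}  B5 = {1, 4}  B6 = {3, 6}
Tree: B1–B2, B1–B3, B2–B4, B4–B5, B1–B6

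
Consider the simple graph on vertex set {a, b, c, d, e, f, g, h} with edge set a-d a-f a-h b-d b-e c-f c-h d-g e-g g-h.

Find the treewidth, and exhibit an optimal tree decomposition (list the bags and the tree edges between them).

Treewidth 2.
Bags: B1 = {c, f, h}  B2 = {a, f, h}  B3 = {a, g, h}  B4 = {a, d, g}  B5 = {d, e, g}  B6 = {b, d, e}
Tree: B1–B2, B2–B3, B3–B4, B4–B5, B5–B6

The largest bag has 3 vertices, giving width 2; this decomposition certifies tw(G) ≤ 2. For the lower bound, G contains the cycle c–f–a–h–c, so G is not a forest; only forests have treewidth ≤ 1, hence tw(G) ≥ 2. Hence tw(G) = 2 exactly.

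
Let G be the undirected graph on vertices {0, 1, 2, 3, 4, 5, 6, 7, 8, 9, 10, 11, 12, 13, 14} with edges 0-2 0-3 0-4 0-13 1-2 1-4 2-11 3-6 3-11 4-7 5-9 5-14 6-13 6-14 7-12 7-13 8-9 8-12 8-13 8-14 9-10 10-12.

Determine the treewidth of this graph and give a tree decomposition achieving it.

Each bag holds 4 vertices, so the decomposition has width 3, which upper-bounds the treewidth. For the lower bound: the 4 vertex sets {5,9,10}, {12}, {8}, {6,7,13,14} are disjoint, each induces a connected subgraph, and every pair is joined by at least one edge of G. Contracting each set to a single vertex therefore yields K_{4} as a minor, and since treewidth is minor-monotone, tw(G) ≥ tw(K_{4}) = 3. Combining the bounds, tw(G) = 3.

Treewidth 3.
One optimal decomposition is:
Bags: B1 = {5, 9, 10, 12}  B2 = {5, 8, 9, 12}  B3 = {5, 8, 12, 14}  B4 = {7, 8, 12, 14}  B5 = {7, 8, 13, 14}  B6 = {6, 7, 13, 14}  B7 = {4, 6, 7, 13}  B8 = {0, 4, 6, 13}  B9 = {0, 3, 4, 6}  B10 = {0, 1, 3, 4}  B11 = {0, 1, 2, 3}  B12 = {1, 2, 3, 11}
Tree: B1–B2, B2–B3, B3–B4, B4–B5, B5–B6, B6–B7, B7–B8, B8–B9, B9–B10, B10–B11, B11–B12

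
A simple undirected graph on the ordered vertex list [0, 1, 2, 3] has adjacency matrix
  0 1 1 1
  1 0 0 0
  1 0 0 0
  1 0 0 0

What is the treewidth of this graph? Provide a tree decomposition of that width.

Every bag has size at most 2, so the width is 2 − 1 = 1 and tw(G) ≤ 1. Since G has at least one edge (e.g. 2–0), it is not an edgeless graph, so tw(G) ≥ 1. Hence tw(G) = 1 exactly.

Treewidth 1.
One optimal decomposition is:
Bags: B1 = {0, 2}  B2 = {0, 3}  B3 = {0, 1}
Tree: B1–B2, B1–B3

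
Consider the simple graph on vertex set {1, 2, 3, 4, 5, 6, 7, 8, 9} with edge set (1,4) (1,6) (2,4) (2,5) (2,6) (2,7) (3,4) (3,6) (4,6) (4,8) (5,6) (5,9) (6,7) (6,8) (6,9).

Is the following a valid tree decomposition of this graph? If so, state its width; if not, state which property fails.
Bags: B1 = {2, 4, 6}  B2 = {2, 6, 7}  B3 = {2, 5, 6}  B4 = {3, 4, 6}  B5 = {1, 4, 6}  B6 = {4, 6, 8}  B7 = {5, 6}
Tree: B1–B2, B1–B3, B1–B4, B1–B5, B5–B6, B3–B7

No — vertex 9 appears in no bag.

A tree decomposition must satisfy three properties: every vertex lies in some bag; for every edge, both endpoints lie together in some bag; and for every vertex, the bags containing it form a connected subtree. Here vertex 9 appears in no bag, so the decomposition is invalid.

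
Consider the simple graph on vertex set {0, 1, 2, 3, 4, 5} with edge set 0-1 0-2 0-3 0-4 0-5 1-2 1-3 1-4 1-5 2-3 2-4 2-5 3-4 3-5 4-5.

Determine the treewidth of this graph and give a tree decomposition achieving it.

Treewidth 5.
Bags: B1 = {0, 1, 2, 3, 4, 5}
Tree: (single bag)

A single bag containing all 6 vertices is trivially a valid decomposition of width 5. Conversely, {0, 1, 2, 3, 4, 5} is a clique of size 6, and the vertices of any clique must share a bag in every tree decomposition; so some bag has ≥ 6 vertices and tw(G) ≥ 5. Therefore the treewidth is 5.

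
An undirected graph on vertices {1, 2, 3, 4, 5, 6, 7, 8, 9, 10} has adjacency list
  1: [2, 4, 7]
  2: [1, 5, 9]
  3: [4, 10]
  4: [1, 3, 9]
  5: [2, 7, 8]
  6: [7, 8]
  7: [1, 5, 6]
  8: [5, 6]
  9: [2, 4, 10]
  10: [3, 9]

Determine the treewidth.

2

A width-2 tree decomposition is:
Bags: B1 = {5, 6, 8}  B2 = {5, 6, 7}  B3 = {2, 5, 7}  B4 = {1, 2, 7}  B5 = {1, 2, 9}  B6 = {1, 4, 9}  B7 = {4, 9, 10}  B8 = {3, 4, 10}
Tree: B1–B2, B2–B3, B3–B4, B4–B5, B5–B6, B6–B7, B7–B8
Every bag has size at most 3, so the width is 3 − 1 = 2 and tw(G) ≤ 2. The edges 8–6–7–5–8 form a cycle, so G is not a tree and its treewidth is at least 2. Therefore the treewidth is 2.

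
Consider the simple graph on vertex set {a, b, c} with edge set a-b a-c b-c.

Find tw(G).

2

A width-2 tree decomposition is:
Bags: B1 = {a, b, c}
Tree: (single bag)
A single bag containing all 3 vertices is trivially a valid decomposition of width 2. For the lower bound, the 3 vertices {a, b, c} are pairwise adjacent, and any tree decomposition puts a clique entirely inside one bag — forcing width ≥ 2. Combining the bounds, tw(G) = 2.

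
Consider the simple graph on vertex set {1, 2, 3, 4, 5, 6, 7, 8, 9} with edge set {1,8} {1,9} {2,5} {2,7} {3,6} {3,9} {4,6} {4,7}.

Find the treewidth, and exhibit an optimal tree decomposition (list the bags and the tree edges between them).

The largest bag has 2 vertices, giving width 1; this decomposition certifies tw(G) ≤ 1. Any graph with an edge has treewidth ≥ 1, and G has the edge 8–1. Combining the bounds, tw(G) = 1.

Treewidth 1.
One optimal decomposition is:
Bags: B1 = {1, 8}  B2 = {1, 9}  B3 = {3, 9}  B4 = {3, 6}  B5 = {4, 6}  B6 = {4, 7}  B7 = {2, 7}  B8 = {2, 5}
Tree: B1–B2, B2–B3, B3–B4, B4–B5, B5–B6, B6–B7, B7–B8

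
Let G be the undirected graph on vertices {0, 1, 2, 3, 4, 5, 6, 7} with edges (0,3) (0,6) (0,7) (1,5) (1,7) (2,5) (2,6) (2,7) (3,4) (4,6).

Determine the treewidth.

2

A width-2 tree decomposition is:
Bags: B1 = {3, 4, 6}  B2 = {0, 3, 6}  B3 = {0, 2, 6}  B4 = {0, 2, 7}  B5 = {2, 5, 7}  B6 = {1, 5, 7}
Tree: B1–B2, B2–B3, B3–B4, B4–B5, B5–B6
Every bag has size at most 3, so the width is 3 − 1 = 2 and tw(G) ≤ 2. Since 4–3–0–6–4 is a cycle in G, G is not acyclic. Forests are exactly the graphs of treewidth ≤ 1, so tw(G) ≥ 2. Therefore the treewidth is 2.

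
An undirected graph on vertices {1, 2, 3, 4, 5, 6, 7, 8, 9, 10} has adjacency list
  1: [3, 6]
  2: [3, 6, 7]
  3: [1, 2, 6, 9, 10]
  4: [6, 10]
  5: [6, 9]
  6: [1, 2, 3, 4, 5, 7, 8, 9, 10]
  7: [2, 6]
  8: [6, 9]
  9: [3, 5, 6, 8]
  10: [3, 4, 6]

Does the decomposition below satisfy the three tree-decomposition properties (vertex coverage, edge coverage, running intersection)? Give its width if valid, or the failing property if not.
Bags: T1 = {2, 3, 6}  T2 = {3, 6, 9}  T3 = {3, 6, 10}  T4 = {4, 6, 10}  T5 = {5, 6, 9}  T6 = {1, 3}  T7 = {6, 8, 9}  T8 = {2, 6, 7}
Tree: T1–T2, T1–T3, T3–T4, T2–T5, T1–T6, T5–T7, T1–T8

No — edge (6,1) lies in no bag.

A tree decomposition must satisfy three properties: every vertex lies in some bag; for every edge, both endpoints lie together in some bag; and for every vertex, the bags containing it form a connected subtree. Here edge (6,1) lies in no bag, so the decomposition is invalid.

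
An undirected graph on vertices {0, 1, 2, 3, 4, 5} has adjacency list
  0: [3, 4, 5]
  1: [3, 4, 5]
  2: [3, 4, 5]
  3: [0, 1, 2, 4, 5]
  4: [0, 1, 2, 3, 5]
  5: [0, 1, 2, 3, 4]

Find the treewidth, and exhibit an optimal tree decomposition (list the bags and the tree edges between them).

Treewidth 3.
One optimal decomposition is:
Bags: B1 = {1, 3, 4, 5}  B2 = {0, 3, 4, 5}  B3 = {2, 3, 4, 5}
Tree: B1–B2, B1–B3

The largest bag has 4 vertices, giving width 3; this decomposition certifies tw(G) ≤ 3. Conversely, {0, 3, 4, 5} is a clique of size 4, and the vertices of any clique must share a bag in every tree decomposition; so some bag has ≥ 4 vertices and tw(G) ≥ 3. Combining the bounds, tw(G) = 3.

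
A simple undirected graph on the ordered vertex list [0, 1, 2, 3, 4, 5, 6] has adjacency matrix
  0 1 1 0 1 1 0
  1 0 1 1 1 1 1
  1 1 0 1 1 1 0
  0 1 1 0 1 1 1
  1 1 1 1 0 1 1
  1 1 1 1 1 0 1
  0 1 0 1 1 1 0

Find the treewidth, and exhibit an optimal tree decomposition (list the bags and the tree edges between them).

Treewidth 4.
Bags: B1 = {1, 2, 3, 4, 5}  B2 = {1, 3, 4, 5, 6}  B3 = {0, 1, 2, 4, 5}
Tree: B1–B2, B1–B3

Every bag has size at most 5, so the width is 5 − 1 = 4 and tw(G) ≤ 4. Conversely, {0, 1, 2, 4, 5} is a clique of size 5, and the vertices of any clique must share a bag in every tree decomposition; so some bag has ≥ 5 vertices and tw(G) ≥ 4. Combining the bounds, tw(G) = 4.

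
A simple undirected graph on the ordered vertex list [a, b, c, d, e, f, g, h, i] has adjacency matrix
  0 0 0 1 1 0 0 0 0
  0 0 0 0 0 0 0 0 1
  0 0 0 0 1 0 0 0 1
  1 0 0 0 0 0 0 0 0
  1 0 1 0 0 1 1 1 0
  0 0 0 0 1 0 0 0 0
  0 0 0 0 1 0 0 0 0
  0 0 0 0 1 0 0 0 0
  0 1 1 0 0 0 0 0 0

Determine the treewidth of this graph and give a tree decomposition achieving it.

Treewidth 1.
One optimal decomposition is:
Bags: B1 = {a, e}  B2 = {e, h}  B3 = {c, e}  B4 = {e, f}  B5 = {e, g}  B6 = {c, i}  B7 = {a, d}  B8 = {b, i}
Tree: B1–B2, B1–B3, B1–B4, B1–B5, B3–B6, B1–B7, B6–B8

Each bag holds 2 vertices, so the decomposition has width 1, which upper-bounds the treewidth. G has an edge, so its treewidth is at least 1. The upper and lower bounds meet at 1, so that is the treewidth.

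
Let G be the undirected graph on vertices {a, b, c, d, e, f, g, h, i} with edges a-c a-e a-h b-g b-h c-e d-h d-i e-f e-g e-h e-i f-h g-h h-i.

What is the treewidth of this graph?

A width-2 tree decomposition is:
Bags: B1 = {e, h, i}  B2 = {e, f, h}  B3 = {e, g, h}  B4 = {a, e, h}  B5 = {d, h, i}  B6 = {b, g, h}  B7 = {a, c, e}
Tree: B1–B2, B1–B3, B2–B4, B1–B5, B3–B6, B4–B7
Each bag holds 3 vertices, so the decomposition has width 2, which upper-bounds the treewidth. Conversely, {d, h, i} is a clique of size 3, and the vertices of any clique must share a bag in every tree decomposition; so some bag has ≥ 3 vertices and tw(G) ≥ 2. Combining the bounds, tw(G) = 2.

2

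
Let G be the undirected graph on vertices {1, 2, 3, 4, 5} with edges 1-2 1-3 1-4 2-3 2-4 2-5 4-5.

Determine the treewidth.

A width-2 tree decomposition is:
Bags: B1 = {1, 2, 4}  B2 = {2, 4, 5}  B3 = {1, 2, 3}
Tree: B1–B2, B1–B3
Each bag holds 3 vertices, so the decomposition has width 2, which upper-bounds the treewidth. Conversely, {1, 2, 3} is a clique of size 3, and the vertices of any clique must share a bag in every tree decomposition; so some bag has ≥ 3 vertices and tw(G) ≥ 2. Therefore the treewidth is 2.

2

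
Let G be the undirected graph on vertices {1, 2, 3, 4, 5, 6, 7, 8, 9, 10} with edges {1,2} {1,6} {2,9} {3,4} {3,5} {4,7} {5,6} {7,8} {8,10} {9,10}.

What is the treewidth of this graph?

2

A width-2 tree decomposition is:
Bags: B1 = {3, 4, 7}  B2 = {3, 7, 8}  B3 = {3, 8, 10}  B4 = {3, 9, 10}  B5 = {2, 3, 9}  B6 = {1, 2, 3}  B7 = {1, 3, 6}  B8 = {3, 5, 6}
Tree: B1–B2, B2–B3, B3–B4, B4–B5, B5–B6, B6–B7, B7–B8
Every bag has size at most 3, so the width is 3 − 1 = 2 and tw(G) ≤ 2. The edges 3–4–7–8–10–9–2–1–6–5–3 form a cycle, so G is not a tree and its treewidth is at least 2. Therefore the treewidth is 2.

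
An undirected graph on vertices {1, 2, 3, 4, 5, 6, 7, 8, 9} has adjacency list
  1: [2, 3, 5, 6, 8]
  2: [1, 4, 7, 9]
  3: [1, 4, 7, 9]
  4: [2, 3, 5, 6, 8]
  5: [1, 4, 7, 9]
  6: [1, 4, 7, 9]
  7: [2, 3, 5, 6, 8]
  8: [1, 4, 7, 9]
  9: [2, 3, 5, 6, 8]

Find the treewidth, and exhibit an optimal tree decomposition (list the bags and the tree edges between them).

Treewidth 4.
One such decomposition:
Bags: B1 = {1, 4, 5, 7, 9}  B2 = {1, 3, 4, 7, 9}  B3 = {1, 4, 6, 7, 9}  B4 = {1, 4, 7, 8, 9}  B5 = {1, 2, 4, 7, 9}
Tree: B1–B2, B2–B3, B3–B4, B4–B5

Each bag holds 5 vertices, so the decomposition has width 4, which upper-bounds the treewidth. For the lower bound: the 5 vertex sets {5,9}, {3,4}, {1,6}, {7}, {8} are disjoint, each induces a connected subgraph, and every pair is joined by at least one edge of G. Contracting each set to a single vertex therefore yields K_{5} as a minor, and since treewidth is minor-monotone, tw(G) ≥ tw(K_{5}) = 4. Hence tw(G) = 4 exactly.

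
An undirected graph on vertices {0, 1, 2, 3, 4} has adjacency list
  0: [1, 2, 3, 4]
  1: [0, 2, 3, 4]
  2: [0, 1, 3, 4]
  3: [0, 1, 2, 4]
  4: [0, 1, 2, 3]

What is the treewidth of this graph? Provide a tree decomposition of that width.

With just one bag of size 5, the width is 5 − 1 = 4, so tw(G) ≤ 4. Conversely, {0, 1, 2, 3, 4} is a clique of size 5, and the vertices of any clique must share a bag in every tree decomposition; so some bag has ≥ 5 vertices and tw(G) ≥ 4. Therefore the treewidth is 4.

Treewidth 4.
Bags: B1 = {0, 1, 2, 3, 4}
Tree: (single bag)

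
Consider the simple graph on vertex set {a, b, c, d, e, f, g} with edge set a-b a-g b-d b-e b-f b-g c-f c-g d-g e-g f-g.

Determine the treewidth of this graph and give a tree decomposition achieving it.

Treewidth 2.
One such decomposition:
Bags: B1 = {b, e, g}  B2 = {b, f, g}  B3 = {c, f, g}  B4 = {b, d, g}  B5 = {a, b, g}
Tree: B1–B2, B2–B3, B1–B4, B4–B5

Every bag has size at most 3, so the width is 3 − 1 = 2 and tw(G) ≤ 2. For the lower bound, the 3 vertices {c, f, g} are pairwise adjacent, and any tree decomposition puts a clique entirely inside one bag — forcing width ≥ 2. Therefore the treewidth is 2.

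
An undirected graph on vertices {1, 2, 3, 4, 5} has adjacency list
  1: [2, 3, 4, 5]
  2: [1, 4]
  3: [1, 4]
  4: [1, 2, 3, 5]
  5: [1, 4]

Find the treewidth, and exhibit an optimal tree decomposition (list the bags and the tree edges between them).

The largest bag has 3 vertices, giving width 2; this decomposition certifies tw(G) ≤ 2. For the lower bound, the 3 vertices {1, 2, 4} are pairwise adjacent, and any tree decomposition puts a clique entirely inside one bag — forcing width ≥ 2. Combining the bounds, tw(G) = 2.

Treewidth 2.
Bags: B1 = {1, 2, 4}  B2 = {1, 3, 4}  B3 = {1, 4, 5}
Tree: B1–B2, B2–B3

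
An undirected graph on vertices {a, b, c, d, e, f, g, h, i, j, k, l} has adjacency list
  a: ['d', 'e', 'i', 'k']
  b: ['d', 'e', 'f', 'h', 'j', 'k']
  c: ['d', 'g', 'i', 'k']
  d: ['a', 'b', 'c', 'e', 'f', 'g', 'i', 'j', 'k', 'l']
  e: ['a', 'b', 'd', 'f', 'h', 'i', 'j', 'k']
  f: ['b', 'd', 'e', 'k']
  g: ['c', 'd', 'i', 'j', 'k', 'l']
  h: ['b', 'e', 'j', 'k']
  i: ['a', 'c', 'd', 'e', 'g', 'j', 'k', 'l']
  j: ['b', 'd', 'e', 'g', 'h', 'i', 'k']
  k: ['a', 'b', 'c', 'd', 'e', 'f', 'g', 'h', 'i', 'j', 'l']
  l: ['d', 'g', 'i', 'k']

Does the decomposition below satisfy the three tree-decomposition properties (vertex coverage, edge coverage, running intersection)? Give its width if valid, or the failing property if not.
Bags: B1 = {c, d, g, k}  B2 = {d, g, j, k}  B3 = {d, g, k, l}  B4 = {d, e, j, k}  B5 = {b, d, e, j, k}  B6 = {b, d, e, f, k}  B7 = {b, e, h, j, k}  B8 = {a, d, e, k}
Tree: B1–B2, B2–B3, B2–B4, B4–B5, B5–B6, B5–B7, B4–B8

A tree decomposition must satisfy three properties: every vertex lies in some bag; for every edge, both endpoints lie together in some bag; and for every vertex, the bags containing it form a connected subtree. Here vertex i appears in no bag, so the decomposition is invalid.

No — vertex i appears in no bag.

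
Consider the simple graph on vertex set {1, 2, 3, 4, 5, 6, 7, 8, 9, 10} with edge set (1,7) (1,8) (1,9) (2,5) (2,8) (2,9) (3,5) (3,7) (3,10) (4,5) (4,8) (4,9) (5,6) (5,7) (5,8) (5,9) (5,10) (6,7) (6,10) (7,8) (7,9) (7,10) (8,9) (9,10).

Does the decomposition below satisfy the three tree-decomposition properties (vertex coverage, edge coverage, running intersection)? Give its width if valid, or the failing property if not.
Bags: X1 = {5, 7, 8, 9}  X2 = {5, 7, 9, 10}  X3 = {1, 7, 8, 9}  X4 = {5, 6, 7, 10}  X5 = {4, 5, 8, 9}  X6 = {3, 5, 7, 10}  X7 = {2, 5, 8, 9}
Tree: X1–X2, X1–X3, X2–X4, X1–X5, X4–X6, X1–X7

Yes; width 3.

Checking the three conditions: (i) the bags cover all of {1, 2, 3, 4, 5, 6, 7, 8, 9, 10}; (ii) for each edge, some bag contains both endpoints; (iii) the bags containing any fixed vertex form a subtree. All hold, so the decomposition is valid with width 4 − 1 = 3.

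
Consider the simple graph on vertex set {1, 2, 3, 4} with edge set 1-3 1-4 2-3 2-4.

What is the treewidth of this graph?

A width-2 tree decomposition is:
Bags: B1 = {1, 2, 3}  B2 = {1, 2, 4}
Tree: B1–B2
The largest bag has 3 vertices, giving width 2; this decomposition certifies tw(G) ≤ 2. For the lower bound, G contains the cycle 2–3–1–4–2, so G is not a forest; only forests have treewidth ≤ 1, hence tw(G) ≥ 2. Therefore the treewidth is 2.

2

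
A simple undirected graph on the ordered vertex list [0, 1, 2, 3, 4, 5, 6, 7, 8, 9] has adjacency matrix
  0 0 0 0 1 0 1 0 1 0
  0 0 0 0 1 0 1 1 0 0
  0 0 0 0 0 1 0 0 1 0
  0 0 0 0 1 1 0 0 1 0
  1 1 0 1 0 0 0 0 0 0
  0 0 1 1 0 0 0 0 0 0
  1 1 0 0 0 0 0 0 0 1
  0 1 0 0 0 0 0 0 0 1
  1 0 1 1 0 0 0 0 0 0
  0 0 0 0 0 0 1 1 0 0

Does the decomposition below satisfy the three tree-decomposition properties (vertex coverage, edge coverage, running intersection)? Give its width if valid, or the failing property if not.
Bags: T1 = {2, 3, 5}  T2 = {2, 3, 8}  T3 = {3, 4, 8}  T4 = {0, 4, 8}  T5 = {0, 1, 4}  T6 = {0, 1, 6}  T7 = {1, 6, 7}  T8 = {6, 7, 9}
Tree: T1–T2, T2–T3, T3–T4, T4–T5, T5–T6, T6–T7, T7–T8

Vertex coverage: the bags together contain {0, 1, 2, 3, 4, 5, 6, 7, 8, 9}, the full vertex set. Edge coverage: each edge of G has both endpoints in at least one bag. Running intersection: for every vertex, the bags containing it form a connected subtree. All three properties hold, so this is a valid tree decomposition of width max|bag| − 1 = 2, and hence tw(G) ≤ 2.

Yes; width 2.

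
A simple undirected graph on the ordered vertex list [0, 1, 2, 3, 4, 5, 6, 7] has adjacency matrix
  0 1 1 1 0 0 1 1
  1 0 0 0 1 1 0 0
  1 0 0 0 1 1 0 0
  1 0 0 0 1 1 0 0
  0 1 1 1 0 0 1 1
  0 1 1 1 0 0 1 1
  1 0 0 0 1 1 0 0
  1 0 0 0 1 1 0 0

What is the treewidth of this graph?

A width-3 tree decomposition is:
Bags: B1 = {0, 4, 5, 6}  B2 = {0, 4, 5, 7}  B3 = {0, 1, 4, 5}  B4 = {0, 3, 4, 5}  B5 = {0, 2, 4, 5}
Tree: B1–B2, B2–B3, B3–B4, B4–B5
Every bag has size at most 4, so the width is 4 − 1 = 3 and tw(G) ≤ 3. For the lower bound: the 4 vertex sets {0,6}, {4,7}, {5}, {1} are disjoint, each induces a connected subgraph, and every pair is joined by at least one edge of G. Contracting each set to a single vertex therefore yields K_{4} as a minor, and since treewidth is minor-monotone, tw(G) ≥ tw(K_{4}) = 3. Therefore the treewidth is 3.

3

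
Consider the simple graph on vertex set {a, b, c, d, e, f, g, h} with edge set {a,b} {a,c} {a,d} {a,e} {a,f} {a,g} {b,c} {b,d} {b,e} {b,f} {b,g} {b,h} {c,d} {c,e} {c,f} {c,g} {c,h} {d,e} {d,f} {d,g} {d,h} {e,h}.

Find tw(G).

4

A width-4 tree decomposition is:
Bags: B1 = {a, b, c, d, e}  B2 = {b, c, d, e, h}  B3 = {a, b, c, d, g}  B4 = {a, b, c, d, f}
Tree: B1–B2, B1–B3, B1–B4
Each bag holds 5 vertices, so the decomposition has width 4, which upper-bounds the treewidth. On the other hand G contains the 5-clique {b, c, d, e, h}. A clique must lie in a single bag of any decomposition, so no decomposition can have width below 4. Hence tw(G) = 4 exactly.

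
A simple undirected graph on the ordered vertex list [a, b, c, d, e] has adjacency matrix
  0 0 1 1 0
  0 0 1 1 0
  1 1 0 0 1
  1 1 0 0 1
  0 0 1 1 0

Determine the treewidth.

2

A width-2 tree decomposition is:
Bags: B1 = {b, c, d}  B2 = {c, d, e}  B3 = {a, c, d}
Tree: B1–B2, B2–B3
Each bag holds 3 vertices, so the decomposition has width 2, which upper-bounds the treewidth. Since c–b–d–e–c is a cycle in G, G is not acyclic. Forests are exactly the graphs of treewidth ≤ 1, so tw(G) ≥ 2. Hence tw(G) = 2 exactly.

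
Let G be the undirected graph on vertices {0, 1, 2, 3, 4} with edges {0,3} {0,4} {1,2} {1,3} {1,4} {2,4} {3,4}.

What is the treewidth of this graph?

2

A width-2 tree decomposition is:
Bags: B1 = {1, 2, 4}  B2 = {1, 3, 4}  B3 = {0, 3, 4}
Tree: B1–B2, B2–B3
Every bag has size at most 3, so the width is 3 − 1 = 2 and tw(G) ≤ 2. Conversely, {0, 3, 4} is a clique of size 3, and the vertices of any clique must share a bag in every tree decomposition; so some bag has ≥ 3 vertices and tw(G) ≥ 2. Combining the bounds, tw(G) = 2.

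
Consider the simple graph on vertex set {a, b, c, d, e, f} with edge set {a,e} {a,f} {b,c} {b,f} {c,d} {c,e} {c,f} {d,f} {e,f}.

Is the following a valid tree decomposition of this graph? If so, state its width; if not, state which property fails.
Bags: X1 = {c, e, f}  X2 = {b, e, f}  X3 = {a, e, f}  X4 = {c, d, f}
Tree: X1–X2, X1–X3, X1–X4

No — edge (c,b) lies in no bag.

A tree decomposition must satisfy three properties: every vertex lies in some bag; for every edge, both endpoints lie together in some bag; and for every vertex, the bags containing it form a connected subtree. Here edge (c,b) lies in no bag, so the decomposition is invalid.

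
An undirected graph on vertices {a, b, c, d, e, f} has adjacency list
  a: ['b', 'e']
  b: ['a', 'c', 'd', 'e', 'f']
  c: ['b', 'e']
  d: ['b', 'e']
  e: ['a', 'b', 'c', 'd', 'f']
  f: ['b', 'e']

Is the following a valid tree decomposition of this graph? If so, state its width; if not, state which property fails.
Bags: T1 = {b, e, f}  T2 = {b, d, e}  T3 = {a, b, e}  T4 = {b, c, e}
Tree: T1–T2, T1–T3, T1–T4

Every vertex of G appears in some bag (union = {a, b, c, d, e, f}); every edge is covered by a bag; and for each vertex v the set of bags containing v is connected in the bag tree. The decomposition is therefore valid. The largest bag has 3 vertices, so the width is 2.

Yes; width 2.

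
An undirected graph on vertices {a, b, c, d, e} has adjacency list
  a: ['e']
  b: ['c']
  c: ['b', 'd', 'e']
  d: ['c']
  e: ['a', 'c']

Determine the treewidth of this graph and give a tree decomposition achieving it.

The largest bag has 2 vertices, giving width 1; this decomposition certifies tw(G) ≤ 1. Since G has at least one edge (e.g. e–a), it is not an edgeless graph, so tw(G) ≥ 1. Therefore the treewidth is 1.

Treewidth 1.
One optimal decomposition is:
Bags: B1 = {a, e}  B2 = {c, e}  B3 = {c, d}  B4 = {b, c}
Tree: B1–B2, B2–B3, B2–B4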